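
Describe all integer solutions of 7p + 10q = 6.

Step 1: Compute gcd(7, 10) = 1.
Since 1 divides 6, solutions exist.

Step 2: Find a particular solution using extended Euclidean algorithm.
We get p₀ = 18, q₀ = -12.
Check: 7*18 + 10*-12 = 6 = 6 ✓

Step 3: Write the general solution.
p = 18 + (10/1)t = 18 + 10t
q = -12 - (7/1)t = -12 - 7t
for any integer t.

p = 18 + 10t, q = -12 - 7t for integer t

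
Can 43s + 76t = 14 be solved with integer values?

Step 1: Compute gcd(43, 76).
gcd(43, 76) = 1

Step 2: Check divisibility.
Does 1 divide 14? 14 = 1 x 14, so yes.

By the theorem on linear Diophantine equations, 43s + 76t = 14 has integer solutions if and only if gcd(43, 76) divides 14. Since 1 | 14, solutions exist.

Yes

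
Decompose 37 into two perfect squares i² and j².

We need to find integers i, j > 0 such that i² + j² = 37.
Trying i = 1: j² = 37 - 1² = 37 - 1 = 36
j = 6
Check: 1² + 6² = 1 + 36 = 37 ✓

37 = 1² + 6²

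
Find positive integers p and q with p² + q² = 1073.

We need to find integers p, q > 0 such that p² + q² = 1073.
Trying p = 7: q² = 1073 - 7² = 1073 - 49 = 1024
q = 32
Check: 7² + 32² = 49 + 1024 = 1073 ✓

1073 = 7² + 32²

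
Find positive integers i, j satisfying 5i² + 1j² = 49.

Try small values of i and check whether (49 - 5i²)/1 is a perfect square.
i = 3: 5·3² = 45, so 1j² = 49 - 45 = 4, giving j² = 4, j = 2.
Check: 5·3² + 1·2² = 45 + 4 = 49 ✓

i = 3, j = 2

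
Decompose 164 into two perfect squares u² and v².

We need to find integers u, v > 0 such that u² + v² = 164.
Trying u = 8: v² = 164 - 8² = 164 - 64 = 100
v = 10
Check: 8² + 10² = 64 + 100 = 164 ✓

164 = 8² + 10²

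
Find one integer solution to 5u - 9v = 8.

Step 1: Check solvability.
gcd(5, 9) = 1
Since 1 divides 8, solutions exist.

Step 2: Apply extended Euclidean algorithm to find gcd.
We find integers such that 5*x0 + 9*y0 = 1

Step 3: Scale the particular solution.
Multiply by 8/1 = 8:
u = 16, v = 8

Step 4: Verify.
5*(16) - 9*(8) = 8 = 8 ✓

u = 16, v = 8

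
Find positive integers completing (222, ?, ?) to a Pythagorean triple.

We need the other leg and hypotenuse such that 222² + x² = c².
Take x = 4104, c = 4110: 222² + 4104² = 49284 + 16842816 = 16892100 = 4110² ✓
Triple: (222, 4104, 4110)

(222, 4104, 4110)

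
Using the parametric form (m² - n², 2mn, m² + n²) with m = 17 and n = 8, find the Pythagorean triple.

a = m² - n² = 17² - 8² = 289 - 64 = 225
b = 2mn = 2·17·8 = 272
c = m² + n² = 289 + 64 = 353
Verify: 225² + 272² = 50625 + 73984 = 124609 = 353² ✓

(225, 272, 353)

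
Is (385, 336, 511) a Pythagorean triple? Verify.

Compute a² + b² = 385² + 336² = 148225 + 112896 = 261121
Compute c² = 511² = 261121
Since 261121 = 261121, confirmed.

Yes, it is a Pythagorean triple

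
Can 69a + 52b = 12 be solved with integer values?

Step 1: Compute gcd(69, 52).
gcd(69, 52) = 1

Step 2: Check divisibility.
Does 1 divide 12? 12 = 1 x 12, so yes.

By the theorem on linear Diophantine equations, 69a + 52b = 12 has integer solutions if and only if gcd(69, 52) divides 12. Since 1 | 12, solutions exist.

Yes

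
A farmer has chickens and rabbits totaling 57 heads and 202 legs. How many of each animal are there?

Let c = chickens, r = rabbits.
Heads: c + r = 57
Legs: 2c + 4r = 202
From the first equation, c = 57 - r. Substitute:
2(57 - r) + 4r = 202
114 + 2r = 202
r = (202 - 114)/2 = 44
c = 57 - 44 = 13

Chickens: 13, Rabbits: 44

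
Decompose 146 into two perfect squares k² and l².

We need to find integers k, l > 0 such that k² + l² = 146.
Trying k = 5: l² = 146 - 5² = 146 - 25 = 121
l = 11
Check: 5² + 11² = 25 + 121 = 146 ✓

146 = 5² + 11²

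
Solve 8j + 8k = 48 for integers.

Step 1: Check solvability.
gcd(8, 8) = 8
Since 8 divides 48, solutions exist.

Step 2: Apply extended Euclidean algorithm to find gcd.
We find integers such that 8*x0 + 8*y0 = 8

Step 3: Scale the particular solution.
Multiply by 48/8 = 6:
j = 0, k = 6

Step 4: Verify.
8*(0) + 8*(6) = 48 = 48 ✓

j = 0, k = 6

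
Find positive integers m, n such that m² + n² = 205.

Search for m with 205 - m² a perfect square.
m = 3: 205 - 3² = 205 - 9 = 196 = 14² ✓
So m = 3, n = 14.

m = 3, n = 14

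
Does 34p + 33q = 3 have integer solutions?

Step 1: Compute gcd(34, 33).
gcd(34, 33) = 1

Step 2: Check divisibility.
Does 1 divide 3? 3 = 1 x 3, so yes.

By the theorem on linear Diophantine equations, 34p + 33q = 3 has integer solutions if and only if gcd(34, 33) divides 3. Since 1 | 3, solutions exist.

Yes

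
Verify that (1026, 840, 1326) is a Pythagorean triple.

Compute a² + b² = 1026² + 840² = 1052676 + 705600 = 1758276
Compute c² = 1326² = 1758276
Since 1758276 = 1758276, confirmed.

Yes, it is a Pythagorean triple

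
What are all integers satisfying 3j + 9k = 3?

Step 1: Compute gcd(3, 9) = 3.
Since 3 divides 3, solutions exist.

Step 2: Find a particular solution using extended Euclidean algorithm.
We get j₀ = 1, k₀ = 0.
Check: 3*1 + 9*0 = 3 = 3 ✓

Step 3: Write the general solution.
j = 1 + (9/3)t = 1 + 3t
k = 0 - (3/3)t = 0 - 1t
for any integer t.

j = 1 + 3t, k = 0 - 1t for integer t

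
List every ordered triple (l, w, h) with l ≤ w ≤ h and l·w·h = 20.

Iterate l from 1 to ⌊20^(1/3)⌋. For each l dividing 20, iterate w ≥ l with w dividing 20/l, and set h = 20/(l·w).
Triples found (4): (1×1×20), (1×2×10), (1×4×5), (2×2×5)

(1×1×20), (1×2×10), (1×4×5), (2×2×5)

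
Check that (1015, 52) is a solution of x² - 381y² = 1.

Compute x² = 1015² = 1030225
Compute 381y² = 381·52² = 381·2704 = 1030224
x² - 381y² = 1030225 - 1030224 = 1
Since this equals 1, (1015, 52) is a solution.

Yes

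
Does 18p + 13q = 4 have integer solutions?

Step 1: Compute gcd(18, 13).
gcd(18, 13) = 1

Step 2: Check divisibility.
Does 1 divide 4? 4 = 1 x 4, so yes.

By the theorem on linear Diophantine equations, 18p + 13q = 4 has integer solutions if and only if gcd(18, 13) divides 4. Since 1 | 4, solutions exist.

Yes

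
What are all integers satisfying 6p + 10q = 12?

Step 1: Compute gcd(6, 10) = 2.
Since 2 divides 12, solutions exist.

Step 2: Find a particular solution using extended Euclidean algorithm.
We get p₀ = 12, q₀ = -6.
Check: 6*12 + 10*-6 = 12 = 12 ✓

Step 3: Write the general solution.
p = 12 + (10/2)t = 12 + 5t
q = -6 - (6/2)t = -6 - 3t
for any integer t.

p = 12 + 5t, q = -6 - 3t for integer t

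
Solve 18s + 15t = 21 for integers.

Step 1: Check solvability.
gcd(18, 15) = 3
Since 3 divides 21, solutions exist.

Step 2: Apply extended Euclidean algorithm to find gcd.
We find integers such that 18*x0 + 15*y0 = 3

Step 3: Scale the particular solution.
Multiply by 21/3 = 7:
s = 7, t = -7

Step 4: Verify.
18*(7) + 15*(-7) = 21 = 21 ✓

s = 7, t = -7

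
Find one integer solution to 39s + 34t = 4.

Step 1: Check solvability.
gcd(39, 34) = 1
Since 1 divides 4, solutions exist.

Step 2: Apply extended Euclidean algorithm to find gcd.
We find integers such that 39*x0 + 34*y0 = 1

Step 3: Scale the particular solution.
Multiply by 4/1 = 4:
s = 28, t = -32

Step 4: Verify.
39*(28) + 34*(-32) = 4 = 4 ✓

s = 28, t = -32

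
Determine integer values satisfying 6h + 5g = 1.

Step 1: Check solvability.
gcd(6, 5) = 1
Since 1 divides 1, solutions exist.

Step 2: Apply extended Euclidean algorithm to find gcd.
We find integers such that 6*x0 + 5*y0 = 1

Step 3: Scale the particular solution.
Multiply by 1/1 = 1:
h = 1, g = -1

Step 4: Verify.
6*(1) + 5*(-1) = 1 = 1 ✓

h = 1, g = -1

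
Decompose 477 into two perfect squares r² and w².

We need to find integers r, w > 0 such that r² + w² = 477.
Trying r = 6: w² = 477 - 6² = 477 - 36 = 441
w = 21
Check: 6² + 21² = 36 + 441 = 477 ✓

477 = 6² + 21²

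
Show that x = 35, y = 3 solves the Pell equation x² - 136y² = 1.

Compute x² = 35² = 1225
Compute 136y² = 136·3² = 136·9 = 1224
x² - 136y² = 1225 - 1224 = 1
Since this equals 1, (35, 3) is a solution.

Yes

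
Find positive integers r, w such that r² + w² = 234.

Search for r with 234 - r² a perfect square.
r = 3: 234 - 3² = 234 - 9 = 225 = 15² ✓
So r = 3, w = 15.

r = 3, w = 15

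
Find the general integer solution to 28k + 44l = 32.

Step 1: Compute gcd(28, 44) = 4.
Since 4 divides 32, solutions exist.

Step 2: Find a particular solution using extended Euclidean algorithm.
We get k₀ = -24, l₀ = 16.
Check: 28*-24 + 44*16 = 32 = 32 ✓

Step 3: Write the general solution.
k = -24 + (44/4)t = -24 + 11t
l = 16 - (28/4)t = 16 - 7t
for any integer t.

k = -24 + 11t, l = 16 - 7t for integer t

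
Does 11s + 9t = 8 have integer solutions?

Step 1: Compute gcd(11, 9).
gcd(11, 9) = 1

Step 2: Check divisibility.
Does 1 divide 8? 8 = 1 x 8, so yes.

By the theorem on linear Diophantine equations, 11s + 9t = 8 has integer solutions if and only if gcd(11, 9) divides 8. Since 1 | 8, solutions exist.

Yes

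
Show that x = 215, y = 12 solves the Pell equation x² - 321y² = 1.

Compute x² = 215² = 46225
Compute 321y² = 321·12² = 321·144 = 46224
x² - 321y² = 46225 - 46224 = 1
Since this equals 1, (215, 12) is a solution.

Yes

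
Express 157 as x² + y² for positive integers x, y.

We need to find integers x, y > 0 such that x² + y² = 157.
Trying x = 6: y² = 157 - 6² = 157 - 36 = 121
y = 11
Check: 6² + 11² = 36 + 121 = 157 ✓

157 = 6² + 11²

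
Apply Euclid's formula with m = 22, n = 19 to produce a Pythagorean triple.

a = m² - n² = 22² - 19² = 484 - 361 = 123
b = 2mn = 2·22·19 = 836
c = m² + n² = 484 + 361 = 845
Verify: 123² + 836² = 15129 + 698896 = 714025 = 845² ✓

(123, 836, 845)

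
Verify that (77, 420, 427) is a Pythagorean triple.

Compute a² + b² = 77² + 420² = 5929 + 176400 = 182329
Compute c² = 427² = 182329
Since 182329 = 182329, confirmed.

Yes, it is a Pythagorean triple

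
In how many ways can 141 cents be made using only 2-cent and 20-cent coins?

We need non-negative integers (x, y) with 2x + 20y = 141.
For each x from 0 to 70, check if (141 - 2x) is a non-negative multiple of 20.
Solutions (x, y): none
Count: 0

0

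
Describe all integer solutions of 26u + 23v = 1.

Step 1: Compute gcd(26, 23) = 1.
Since 1 divides 1, solutions exist.

Step 2: Find a particular solution using extended Euclidean algorithm.
We get u₀ = 8, v₀ = -9.
Check: 26*8 + 23*-9 = 1 = 1 ✓

Step 3: Write the general solution.
u = 8 + (23/1)t = 8 + 23t
v = -9 - (26/1)t = -9 - 26t
for any integer t.

u = 8 + 23t, v = -9 - 26t for integer t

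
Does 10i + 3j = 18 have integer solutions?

Step 1: Compute gcd(10, 3).
gcd(10, 3) = 1

Step 2: Check divisibility.
Does 1 divide 18? 18 = 1 x 18, so yes.

By the theorem on linear Diophantine equations, 10i + 3j = 18 has integer solutions if and only if gcd(10, 3) divides 18. Since 1 | 18, solutions exist.

Yes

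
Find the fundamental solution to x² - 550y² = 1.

We seek the smallest positive integers (x, y) with x² - 550y² = 1, i.e., x² = 550y² + 1.
Try successive y values:
y = 1: x² = 550·1² + 1 = 551, not a perfect square
y = 2: x² = 550·2² + 1 = 2201, not a perfect square
y = 3: x² = 550·3² + 1 = 4951, not a perfect square
... continuing the search (or via continued fractions) ...
y = 1303974: x² = 550·1303974² + 1 = 935191505971801, x = 30580901 ✓

Verify: 30580901² - 550·1303974² = 935191505971801 - 935191505971800 = 1 ✓

x = 30580901, y = 1303974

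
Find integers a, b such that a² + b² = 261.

We need to find integers a, b > 0 such that a² + b² = 261.
Trying a = 6: b² = 261 - 6² = 261 - 36 = 225
b = 15
Check: 6² + 15² = 36 + 225 = 261 ✓

261 = 6² + 15²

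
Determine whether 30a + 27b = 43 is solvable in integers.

Step 1: Compute gcd(30, 27).
gcd(30, 27) = 3

Step 2: Check divisibility.
Does 3 divide 43? 43 = 3 x 14 + 1, so no.

By the theorem on linear Diophantine equations, 30a + 27b = 43 has integer solutions if and only if gcd(30, 27) divides 43. Since 3 does not divide 43, no solutions exist.

No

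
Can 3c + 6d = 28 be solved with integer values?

Step 1: Compute gcd(3, 6).
gcd(3, 6) = 3

Step 2: Check divisibility.
Does 3 divide 28? 28 = 3 x 9 + 1, so no.

By the theorem on linear Diophantine equations, 3c + 6d = 28 has integer solutions if and only if gcd(3, 6) divides 28. Since 3 does not divide 28, no solutions exist.

No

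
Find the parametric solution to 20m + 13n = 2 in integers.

Step 1: Compute gcd(20, 13) = 1.
Since 1 divides 2, solutions exist.

Step 2: Find a particular solution using extended Euclidean algorithm.
We get m₀ = 4, n₀ = -6.
Check: 20*4 + 13*-6 = 2 = 2 ✓

Step 3: Write the general solution.
m = 4 + (13/1)t = 4 + 13t
n = -6 - (20/1)t = -6 - 20t
for any integer t.

m = 4 + 13t, n = -6 - 20t for integer t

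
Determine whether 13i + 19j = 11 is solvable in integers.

Step 1: Compute gcd(13, 19).
gcd(13, 19) = 1

Step 2: Check divisibility.
Does 1 divide 11? 11 = 1 x 11, so yes.

By the theorem on linear Diophantine equations, 13i + 19j = 11 has integer solutions if and only if gcd(13, 19) divides 11. Since 1 | 11, solutions exist.

Yes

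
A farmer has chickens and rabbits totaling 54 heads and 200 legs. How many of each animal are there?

Let c = chickens, r = rabbits.
Heads: c + r = 54
Legs: 2c + 4r = 200
From the first equation, c = 54 - r. Substitute:
2(54 - r) + 4r = 200
108 + 2r = 200
r = (200 - 108)/2 = 46
c = 54 - 46 = 8

Chickens: 8, Rabbits: 46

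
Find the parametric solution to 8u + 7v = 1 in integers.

Step 1: Compute gcd(8, 7) = 1.
Since 1 divides 1, solutions exist.

Step 2: Find a particular solution using extended Euclidean algorithm.
We get u₀ = 1, v₀ = -1.
Check: 8*1 + 7*-1 = 1 = 1 ✓

Step 3: Write the general solution.
u = 1 + (7/1)t = 1 + 7t
v = -1 - (8/1)t = -1 - 8t
for any integer t.

u = 1 + 7t, v = -1 - 8t for integer t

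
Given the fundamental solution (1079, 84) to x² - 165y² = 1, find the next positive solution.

Solutions to x² - Dy² = 1 are generated by powers of (x₀ + y₀√D).
The next solution satisfies x₁ + y₁√165 = (x₀ + y₀√165)², giving:
x₁ = x₀² + 165y₀² = 1079² + 165·84² = 1164241 + 1164240 = 2328481
y₁ = 2x₀y₀ = 2·1079·84 = 181272

Verify: 2328481² - 165·181272² = 5421823767361 - 5421823767360 = 1 ✓

x = 2328481, y = 181272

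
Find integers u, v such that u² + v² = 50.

We need to find integers u, v > 0 such that u² + v² = 50.
Trying u = 1: v² = 50 - 1² = 50 - 1 = 49
v = 7
Check: 1² + 7² = 1 + 49 = 50 ✓

50 = 1² + 7²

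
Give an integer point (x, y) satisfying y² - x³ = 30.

Try small integer x values and check whether x³ + 30 is a perfect square.
x = 19: x³ + 30 = 19³ + 30 = 6859 + 30 = 6889
Is 6889 a perfect square? 83² = 6889 ✓
So (x, y) = (19, -83) is a solution.

x = 19, y = -83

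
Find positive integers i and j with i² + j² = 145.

We need to find integers i, j > 0 such that i² + j² = 145.
Trying i = 1: j² = 145 - 1² = 145 - 1 = 144
j = 12
Check: 1² + 12² = 1 + 144 = 145 ✓

145 = 1² + 12²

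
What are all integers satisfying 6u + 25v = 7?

Step 1: Compute gcd(6, 25) = 1.
Since 1 divides 7, solutions exist.

Step 2: Find a particular solution using extended Euclidean algorithm.
We get u₀ = -28, v₀ = 7.
Check: 6*-28 + 25*7 = 7 = 7 ✓

Step 3: Write the general solution.
u = -28 + (25/1)t = -28 + 25t
v = 7 - (6/1)t = 7 - 6t
for any integer t.

u = -28 + 25t, v = 7 - 6t for integer t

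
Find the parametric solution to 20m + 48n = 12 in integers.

Step 1: Compute gcd(20, 48) = 4.
Since 4 divides 12, solutions exist.

Step 2: Find a particular solution using extended Euclidean algorithm.
We get m₀ = 15, n₀ = -6.
Check: 20*15 + 48*-6 = 12 = 12 ✓

Step 3: Write the general solution.
m = 15 + (48/4)t = 15 + 12t
n = -6 - (20/4)t = -6 - 5t
for any integer t.

m = 15 + 12t, n = -6 - 5t for integer t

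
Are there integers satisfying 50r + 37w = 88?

Step 1: Compute gcd(50, 37).
gcd(50, 37) = 1

Step 2: Check divisibility.
Does 1 divide 88? 88 = 1 x 88, so yes.

By the theorem on linear Diophantine equations, 50r + 37w = 88 has integer solutions if and only if gcd(50, 37) divides 88. Since 1 | 88, solutions exist.

Yes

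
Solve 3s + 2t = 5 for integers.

Step 1: Check solvability.
gcd(3, 2) = 1
Since 1 divides 5, solutions exist.

Step 2: Apply extended Euclidean algorithm to find gcd.
We find integers such that 3*x0 + 2*y0 = 1

Step 3: Scale the particular solution.
Multiply by 5/1 = 5:
s = 5, t = -5

Step 4: Verify.
3*(5) + 2*(-5) = 5 = 5 ✓

s = 5, t = -5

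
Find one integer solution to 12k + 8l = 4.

Step 1: Check solvability.
gcd(12, 8) = 4
Since 4 divides 4, solutions exist.

Step 2: Apply extended Euclidean algorithm to find gcd.
We find integers such that 12*x0 + 8*y0 = 4

Step 3: Scale the particular solution.
Multiply by 4/4 = 1:
k = 1, l = -1

Step 4: Verify.
12*(1) + 8*(-1) = 4 = 4 ✓

k = 1, l = -1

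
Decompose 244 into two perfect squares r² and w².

We need to find integers r, w > 0 such that r² + w² = 244.
Trying r = 10: w² = 244 - 10² = 244 - 100 = 144
w = 12
Check: 10² + 12² = 100 + 144 = 244 ✓

244 = 10² + 12²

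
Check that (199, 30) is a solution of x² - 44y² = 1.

Compute x² = 199² = 39601
Compute 44y² = 44·30² = 44·900 = 39600
x² - 44y² = 39601 - 39600 = 1
Since this equals 1, (199, 30) is a solution.

Yes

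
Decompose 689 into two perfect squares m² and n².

We need to find integers m, n > 0 such that m² + n² = 689.
Trying m = 8: n² = 689 - 8² = 689 - 64 = 625
n = 25
Check: 8² + 25² = 64 + 625 = 689 ✓

689 = 8² + 25²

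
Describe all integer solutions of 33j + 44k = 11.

Step 1: Compute gcd(33, 44) = 11.
Since 11 divides 11, solutions exist.

Step 2: Find a particular solution using extended Euclidean algorithm.
We get j₀ = -1, k₀ = 1.
Check: 33*-1 + 44*1 = 11 = 11 ✓

Step 3: Write the general solution.
j = -1 + (44/11)t = -1 + 4t
k = 1 - (33/11)t = 1 - 3t
for any integer t.

j = -1 + 4t, k = 1 - 3t for integer t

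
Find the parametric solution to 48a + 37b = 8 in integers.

Step 1: Compute gcd(48, 37) = 1.
Since 1 divides 8, solutions exist.

Step 2: Find a particular solution using extended Euclidean algorithm.
We get a₀ = -80, b₀ = 104.
Check: 48*-80 + 37*104 = 8 = 8 ✓

Step 3: Write the general solution.
a = -80 + (37/1)t = -80 + 37t
b = 104 - (48/1)t = 104 - 48t
for any integer t.

a = -80 + 37t, b = 104 - 48t for integer t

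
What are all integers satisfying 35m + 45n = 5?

Step 1: Compute gcd(35, 45) = 5.
Since 5 divides 5, solutions exist.

Step 2: Find a particular solution using extended Euclidean algorithm.
We get m₀ = 4, n₀ = -3.
Check: 35*4 + 45*-3 = 5 = 5 ✓

Step 3: Write the general solution.
m = 4 + (45/5)t = 4 + 9t
n = -3 - (35/5)t = -3 - 7t
for any integer t.

m = 4 + 9t, n = -3 - 7t for integer t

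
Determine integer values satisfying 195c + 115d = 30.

Step 1: Check solvability.
gcd(195, 115) = 5
Since 5 divides 30, solutions exist.

Step 2: Apply extended Euclidean algorithm to find gcd.
We find integers such that 195*x0 + 115*y0 = 5

Step 3: Scale the particular solution.
Multiply by 30/5 = 6:
c = -60, d = 102

Step 4: Verify.
195*(-60) + 115*(102) = 30 = 30 ✓

c = -60, d = 102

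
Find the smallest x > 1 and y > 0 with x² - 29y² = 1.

We seek the smallest positive integers (x, y) with x² - 29y² = 1, i.e., x² = 29y² + 1.
Try successive y values:
y = 1: x² = 29·1² + 1 = 30, not a perfect square
y = 2: x² = 29·2² + 1 = 117, not a perfect square
y = 3: x² = 29·3² + 1 = 262, not a perfect square
... continuing the search (or via continued fractions) ...
y = 1820: x² = 29·1820² + 1 = 96059601, x = 9801 ✓

Verify: 9801² - 29·1820² = 96059601 - 96059600 = 1 ✓

x = 9801, y = 1820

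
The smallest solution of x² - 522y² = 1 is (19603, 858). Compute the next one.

Solutions to x² - Dy² = 1 are generated by powers of (x₀ + y₀√D).
The next solution satisfies x₁ + y₁√522 = (x₀ + y₀√522)², giving:
x₁ = x₀² + 522y₀² = 19603² + 522·858² = 384277609 + 384277608 = 768555217
y₁ = 2x₀y₀ = 2·19603·858 = 33638748

Verify: 768555217² - 522·33638748² = 590677121577917089 - 590677121577917088 = 1 ✓

x = 768555217, y = 33638748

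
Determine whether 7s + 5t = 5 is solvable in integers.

Step 1: Compute gcd(7, 5).
gcd(7, 5) = 1

Step 2: Check divisibility.
Does 1 divide 5? 5 = 1 x 5, so yes.

By the theorem on linear Diophantine equations, 7s + 5t = 5 has integer solutions if and only if gcd(7, 5) divides 5. Since 1 | 5, solutions exist.

Yes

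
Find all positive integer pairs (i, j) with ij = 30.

The positive divisors of 30 are: 1, 2, 3, 5, 6, 10, 15, 30.
Each divisor d gives the pair (d, 30/d):
(1, 30), (2, 15), (3, 10), (5, 6), (6, 5), (10, 3), (15, 2), (30, 1)

(1, 30), (2, 15), (3, 10), (5, 6), (6, 5), (10, 3), (15, 2), (30, 1)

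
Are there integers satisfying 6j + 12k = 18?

Step 1: Compute gcd(6, 12).
gcd(6, 12) = 6

Step 2: Check divisibility.
Does 6 divide 18? 18 = 6 x 3, so yes.

By the theorem on linear Diophantine equations, 6j + 12k = 18 has integer solutions if and only if gcd(6, 12) divides 18. Since 6 | 18, solutions exist.

Yes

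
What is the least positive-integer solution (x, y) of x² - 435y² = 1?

We seek the smallest positive integers (x, y) with x² - 435y² = 1, i.e., x² = 435y² + 1.
Try successive y values:
y = 1: x² = 435·1² + 1 = 436, not a perfect square
y = 2: x² = 435·2² + 1 = 1741, not a perfect square
y = 3: x² = 435·3² + 1 = 3916, not a perfect square
... continuing the search (or via continued fractions) ...
y = 7: x² = 435·7² + 1 = 21316, x = 146 ✓

Verify: 146² - 435·7² = 21316 - 21315 = 1 ✓

x = 146, y = 7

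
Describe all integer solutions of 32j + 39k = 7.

Step 1: Compute gcd(32, 39) = 1.
Since 1 divides 7, solutions exist.

Step 2: Find a particular solution using extended Euclidean algorithm.
We get j₀ = 77, k₀ = -63.
Check: 32*77 + 39*-63 = 7 = 7 ✓

Step 3: Write the general solution.
j = 77 + (39/1)t = 77 + 39t
k = -63 - (32/1)t = -63 - 32t
for any integer t.

j = 77 + 39t, k = -63 - 32t for integer t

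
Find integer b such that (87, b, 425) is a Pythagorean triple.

b² = c² - a² = 425² - 87² = 180625 - 7569 = 173056
b = sqrt(173056) = 416

416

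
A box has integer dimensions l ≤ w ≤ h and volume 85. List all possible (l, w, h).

Iterate l from 1 to ⌊85^(1/3)⌋. For each l dividing 85, iterate w ≥ l with w dividing 85/l, and set h = 85/(l·w).
Triples found (2): (1×1×85), (1×5×17)

(1×1×85), (1×5×17)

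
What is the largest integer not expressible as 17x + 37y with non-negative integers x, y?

For two coprime denominations a and b, the Frobenius number (largest value not representable as a non-negative combination) is ab - a - b.
Here gcd(17, 37) = 1, so they are coprime.
F(17, 37) = 17·37 - 17 - 37 = 629 - 54 = 575

575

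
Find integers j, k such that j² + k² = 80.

We need to find integers j, k > 0 such that j² + k² = 80.
Trying j = 4: k² = 80 - 4² = 80 - 16 = 64
k = 8
Check: 4² + 8² = 16 + 64 = 80 ✓

80 = 4² + 8²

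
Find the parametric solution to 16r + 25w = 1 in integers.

Step 1: Compute gcd(16, 25) = 1.
Since 1 divides 1, solutions exist.

Step 2: Find a particular solution using extended Euclidean algorithm.
We get r₀ = 11, w₀ = -7.
Check: 16*11 + 25*-7 = 1 = 1 ✓

Step 3: Write the general solution.
r = 11 + (25/1)t = 11 + 25t
w = -7 - (16/1)t = -7 - 16t
for any integer t.

r = 11 + 25t, w = -7 - 16t for integer t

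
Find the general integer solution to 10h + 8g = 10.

Step 1: Compute gcd(10, 8) = 2.
Since 2 divides 10, solutions exist.

Step 2: Find a particular solution using extended Euclidean algorithm.
We get h₀ = 5, g₀ = -5.
Check: 10*5 + 8*-5 = 10 = 10 ✓

Step 3: Write the general solution.
h = 5 + (8/2)t = 5 + 4t
g = -5 - (10/2)t = -5 - 5t
for any integer t.

h = 5 + 4t, g = -5 - 5t for integer t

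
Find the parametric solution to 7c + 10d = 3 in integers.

Step 1: Compute gcd(7, 10) = 1.
Since 1 divides 3, solutions exist.

Step 2: Find a particular solution using extended Euclidean algorithm.
We get c₀ = 9, d₀ = -6.
Check: 7*9 + 10*-6 = 3 = 3 ✓

Step 3: Write the general solution.
c = 9 + (10/1)t = 9 + 10t
d = -6 - (7/1)t = -6 - 7t
for any integer t.

c = 9 + 10t, d = -6 - 7t for integer t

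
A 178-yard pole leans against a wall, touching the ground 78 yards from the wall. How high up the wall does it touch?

The ladder, wall, and ground form a right triangle with hypotenuse 178 and one leg 78.
By the Pythagorean theorem: h² = 178² - 78² = 31684 - 6084 = 25600
h = √25600 = 160 yards

160 yards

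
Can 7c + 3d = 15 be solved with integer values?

Step 1: Compute gcd(7, 3).
gcd(7, 3) = 1

Step 2: Check divisibility.
Does 1 divide 15? 15 = 1 x 15, so yes.

By the theorem on linear Diophantine equations, 7c + 3d = 15 has integer solutions if and only if gcd(7, 3) divides 15. Since 1 | 15, solutions exist.

Yes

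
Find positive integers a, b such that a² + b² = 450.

Search for a with 450 - a² a perfect square.
a = 3: 450 - 3² = 450 - 9 = 441 = 21² ✓
So a = 3, b = 21.

a = 3, b = 21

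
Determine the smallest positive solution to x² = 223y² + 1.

We seek the smallest positive integers (x, y) with x² - 223y² = 1, i.e., x² = 223y² + 1.
Try successive y values:
y = 1: x² = 223·1² + 1 = 224, not a perfect square
y = 2: x² = 223·2² + 1 = 893, not a perfect square
y = 3: x² = 223·3² + 1 = 2008, not a perfect square
... continuing the search (or via continued fractions) ...
y = 15: x² = 223·15² + 1 = 50176, x = 224 ✓

Verify: 224² - 223·15² = 50176 - 50175 = 1 ✓

x = 224, y = 15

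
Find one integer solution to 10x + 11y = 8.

Step 1: Check solvability.
gcd(10, 11) = 1
Since 1 divides 8, solutions exist.

Step 2: Apply extended Euclidean algorithm to find gcd.
We find integers such that 10*x0 + 11*y0 = 1

Step 3: Scale the particular solution.
Multiply by 8/1 = 8:
x = -8, y = 8

Step 4: Verify.
10*(-8) + 11*(8) = 8 = 8 ✓

x = -8, y = 8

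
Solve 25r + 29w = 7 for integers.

Step 1: Check solvability.
gcd(25, 29) = 1
Since 1 divides 7, solutions exist.

Step 2: Apply extended Euclidean algorithm to find gcd.
We find integers such that 25*x0 + 29*y0 = 1

Step 3: Scale the particular solution.
Multiply by 7/1 = 7:
r = 49, w = -42

Step 4: Verify.
25*(49) + 29*(-42) = 7 = 7 ✓

r = 49, w = -42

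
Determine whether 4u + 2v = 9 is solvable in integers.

Step 1: Compute gcd(4, 2).
gcd(4, 2) = 2

Step 2: Check divisibility.
Does 2 divide 9? 9 = 2 x 4 + 1, so no.

By the theorem on linear Diophantine equations, 4u + 2v = 9 has integer solutions if and only if gcd(4, 2) divides 9. Since 2 does not divide 9, no solutions exist.

No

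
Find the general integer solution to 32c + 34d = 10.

Step 1: Compute gcd(32, 34) = 2.
Since 2 divides 10, solutions exist.

Step 2: Find a particular solution using extended Euclidean algorithm.
We get c₀ = -5, d₀ = 5.
Check: 32*-5 + 34*5 = 10 = 10 ✓

Step 3: Write the general solution.
c = -5 + (34/2)t = -5 + 17t
d = 5 - (32/2)t = 5 - 16t
for any integer t.

c = -5 + 17t, d = 5 - 16t for integer t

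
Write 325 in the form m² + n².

We need to find integers m, n > 0 such that m² + n² = 325.
Trying m = 1: n² = 325 - 1² = 325 - 1 = 324
n = 18
Check: 1² + 18² = 1 + 324 = 325 ✓

325 = 1² + 18²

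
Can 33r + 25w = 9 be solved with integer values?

Step 1: Compute gcd(33, 25).
gcd(33, 25) = 1

Step 2: Check divisibility.
Does 1 divide 9? 9 = 1 x 9, so yes.

By the theorem on linear Diophantine equations, 33r + 25w = 9 has integer solutions if and only if gcd(33, 25) divides 9. Since 1 | 9, solutions exist.

Yes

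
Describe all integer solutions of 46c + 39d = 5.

Step 1: Compute gcd(46, 39) = 1.
Since 1 divides 5, solutions exist.

Step 2: Find a particular solution using extended Euclidean algorithm.
We get c₀ = -55, d₀ = 65.
Check: 46*-55 + 39*65 = 5 = 5 ✓

Step 3: Write the general solution.
c = -55 + (39/1)t = -55 + 39t
d = 65 - (46/1)t = 65 - 46t
for any integer t.

c = -55 + 39t, d = 65 - 46t for integer t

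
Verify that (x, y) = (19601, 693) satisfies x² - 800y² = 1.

Compute x² = 19601² = 384199201
Compute 800y² = 800·693² = 800·480249 = 384199200
x² - 800y² = 384199201 - 384199200 = 1
Since this equals 1, (19601, 693) is a solution.

Yes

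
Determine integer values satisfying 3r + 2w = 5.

Step 1: Check solvability.
gcd(3, 2) = 1
Since 1 divides 5, solutions exist.

Step 2: Apply extended Euclidean algorithm to find gcd.
We find integers such that 3*x0 + 2*y0 = 1

Step 3: Scale the particular solution.
Multiply by 5/1 = 5:
r = 5, w = -5

Step 4: Verify.
3*(5) + 2*(-5) = 5 = 5 ✓

r = 5, w = -5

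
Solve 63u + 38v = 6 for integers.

Step 1: Check solvability.
gcd(63, 38) = 1
Since 1 divides 6, solutions exist.

Step 2: Apply extended Euclidean algorithm to find gcd.
We find integers such that 63*x0 + 38*y0 = 1

Step 3: Scale the particular solution.
Multiply by 6/1 = 6:
u = -18, v = 30

Step 4: Verify.
63*(-18) + 38*(30) = 6 = 6 ✓

u = -18, v = 30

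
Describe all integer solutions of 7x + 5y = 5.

Step 1: Compute gcd(7, 5) = 1.
Since 1 divides 5, solutions exist.

Step 2: Find a particular solution using extended Euclidean algorithm.
We get x₀ = -10, y₀ = 15.
Check: 7*-10 + 5*15 = 5 = 5 ✓

Step 3: Write the general solution.
x = -10 + (5/1)t = -10 + 5t
y = 15 - (7/1)t = 15 - 7t
for any integer t.

x = -10 + 5t, y = 15 - 7t for integer t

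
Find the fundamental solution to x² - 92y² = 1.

We seek the smallest positive integers (x, y) with x² - 92y² = 1, i.e., x² = 92y² + 1.
Try successive y values:
y = 1: x² = 92·1² + 1 = 93, not a perfect square
y = 2: x² = 92·2² + 1 = 369, not a perfect square
y = 3: x² = 92·3² + 1 = 829, not a perfect square
... continuing the search (or via continued fractions) ...
y = 120: x² = 92·120² + 1 = 1324801, x = 1151 ✓

Verify: 1151² - 92·120² = 1324801 - 1324800 = 1 ✓

x = 1151, y = 120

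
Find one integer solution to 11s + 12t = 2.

Step 1: Check solvability.
gcd(11, 12) = 1
Since 1 divides 2, solutions exist.

Step 2: Apply extended Euclidean algorithm to find gcd.
We find integers such that 11*x0 + 12*y0 = 1

Step 3: Scale the particular solution.
Multiply by 2/1 = 2:
s = -2, t = 2

Step 4: Verify.
11*(-2) + 12*(2) = 2 = 2 ✓

s = -2, t = 2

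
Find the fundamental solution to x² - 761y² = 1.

We seek the smallest positive integers (x, y) with x² - 761y² = 1, i.e., x² = 761y² + 1.
Try successive y values:
y = 1: x² = 761·1² + 1 = 762, not a perfect square
y = 2: x² = 761·2² + 1 = 3045, not a perfect square
y = 3: x² = 761·3² + 1 = 6850, not a perfect square
... continuing the search (or via continued fractions) ...
y = 46400: x² = 761·46400² + 1 = 1638402560001, x = 1280001 ✓

Verify: 1280001² - 761·46400² = 1638402560001 - 1638402560000 = 1 ✓

x = 1280001, y = 46400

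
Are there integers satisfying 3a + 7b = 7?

Step 1: Compute gcd(3, 7).
gcd(3, 7) = 1

Step 2: Check divisibility.
Does 1 divide 7? 7 = 1 x 7, so yes.

By the theorem on linear Diophantine equations, 3a + 7b = 7 has integer solutions if and only if gcd(3, 7) divides 7. Since 1 | 7, solutions exist.

Yes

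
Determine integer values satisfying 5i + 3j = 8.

Step 1: Check solvability.
gcd(5, 3) = 1
Since 1 divides 8, solutions exist.

Step 2: Apply extended Euclidean algorithm to find gcd.
We find integers such that 5*x0 + 3*y0 = 1

Step 3: Scale the particular solution.
Multiply by 8/1 = 8:
i = -8, j = 16

Step 4: Verify.
5*(-8) + 3*(16) = 8 = 8 ✓

i = -8, j = 16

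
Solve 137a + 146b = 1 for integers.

Step 1: Check solvability.
gcd(137, 146) = 1
Since 1 divides 1, solutions exist.

Step 2: Apply extended Euclidean algorithm to find gcd.
We find integers such that 137*x0 + 146*y0 = 1

Step 3: Scale the particular solution.
Multiply by 1/1 = 1:
a = -65, b = 61

Step 4: Verify.
137*(-65) + 146*(61) = 1 = 1 ✓

a = -65, b = 61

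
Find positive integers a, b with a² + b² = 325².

We need a² + b² = 325² = 105625.
Trying: 323² + 36² = 104329 + 1296 = 105625 ✓

(323, 36, 325)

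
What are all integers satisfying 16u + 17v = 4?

Step 1: Compute gcd(16, 17) = 1.
Since 1 divides 4, solutions exist.

Step 2: Find a particular solution using extended Euclidean algorithm.
We get u₀ = -4, v₀ = 4.
Check: 16*-4 + 17*4 = 4 = 4 ✓

Step 3: Write the general solution.
u = -4 + (17/1)t = -4 + 17t
v = 4 - (16/1)t = 4 - 16t
for any integer t.

u = -4 + 17t, v = 4 - 16t for integer t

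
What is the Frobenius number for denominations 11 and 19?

For two coprime denominations a and b, the Frobenius number (largest value not representable as a non-negative combination) is ab - a - b.
Here gcd(11, 19) = 1, so they are coprime.
F(11, 19) = 11·19 - 11 - 19 = 209 - 30 = 179

179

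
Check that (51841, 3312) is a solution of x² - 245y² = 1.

Compute x² = 51841² = 2687489281
Compute 245y² = 245·3312² = 245·10969344 = 2687489280
x² - 245y² = 2687489281 - 2687489280 = 1
Since this equals 1, (51841, 3312) is a solution.

Yes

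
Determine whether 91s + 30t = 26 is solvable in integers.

Step 1: Compute gcd(91, 30).
gcd(91, 30) = 1

Step 2: Check divisibility.
Does 1 divide 26? 26 = 1 x 26, so yes.

By the theorem on linear Diophantine equations, 91s + 30t = 26 has integer solutions if and only if gcd(91, 30) divides 26. Since 1 | 26, solutions exist.

Yes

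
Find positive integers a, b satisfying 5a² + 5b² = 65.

Try small values of a and check whether (65 - 5a²)/5 is a perfect square.
a = 2: 5·2² = 20, so 5b² = 65 - 20 = 45, giving b² = 9, b = 3.
Check: 5·2² + 5·3² = 20 + 45 = 65 ✓

a = 2, b = 3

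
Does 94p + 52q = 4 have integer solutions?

Step 1: Compute gcd(94, 52).
gcd(94, 52) = 2

Step 2: Check divisibility.
Does 2 divide 4? 4 = 2 x 2, so yes.

By the theorem on linear Diophantine equations, 94p + 52q = 4 has integer solutions if and only if gcd(94, 52) divides 4. Since 2 | 4, solutions exist.

Yes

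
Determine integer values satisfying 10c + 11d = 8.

Step 1: Check solvability.
gcd(10, 11) = 1
Since 1 divides 8, solutions exist.

Step 2: Apply extended Euclidean algorithm to find gcd.
We find integers such that 10*x0 + 11*y0 = 1

Step 3: Scale the particular solution.
Multiply by 8/1 = 8:
c = -8, d = 8

Step 4: Verify.
10*(-8) + 11*(8) = 8 = 8 ✓

c = -8, d = 8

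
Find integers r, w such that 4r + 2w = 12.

Step 1: Check solvability.
gcd(4, 2) = 2
Since 2 divides 12, solutions exist.

Step 2: Apply extended Euclidean algorithm to find gcd.
We find integers such that 4*x0 + 2*y0 = 2

Step 3: Scale the particular solution.
Multiply by 12/2 = 6:
r = 0, w = 6

Step 4: Verify.
4*(0) + 2*(6) = 12 = 12 ✓

r = 0, w = 6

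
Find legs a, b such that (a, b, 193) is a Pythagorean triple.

We need a² + b² = 193² = 37249.
Trying: 95² + 168² = 9025 + 28224 = 37249 ✓

(95, 168, 193)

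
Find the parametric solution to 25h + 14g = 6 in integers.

Step 1: Compute gcd(25, 14) = 1.
Since 1 divides 6, solutions exist.

Step 2: Find a particular solution using extended Euclidean algorithm.
We get h₀ = -30, g₀ = 54.
Check: 25*-30 + 14*54 = 6 = 6 ✓

Step 3: Write the general solution.
h = -30 + (14/1)t = -30 + 14t
g = 54 - (25/1)t = 54 - 25t
for any integer t.

h = -30 + 14t, g = 54 - 25t for integer t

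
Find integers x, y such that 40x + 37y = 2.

Step 1: Check solvability.
gcd(40, 37) = 1
Since 1 divides 2, solutions exist.

Step 2: Apply extended Euclidean algorithm to find gcd.
We find integers such that 40*x0 + 37*y0 = 1

Step 3: Scale the particular solution.
Multiply by 2/1 = 2:
x = -24, y = 26

Step 4: Verify.
40*(-24) + 37*(26) = 2 = 2 ✓

x = -24, y = 26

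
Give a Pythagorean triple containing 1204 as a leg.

We need the other leg and hypotenuse such that 1204² + x² = c².
Take x = 3600, c = 3796: 1204² + 3600² = 1449616 + 12960000 = 14409616 = 3796² ✓
Triple: (1204, 3600, 3796)

(1204, 3600, 3796)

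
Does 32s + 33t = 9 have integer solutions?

Step 1: Compute gcd(32, 33).
gcd(32, 33) = 1

Step 2: Check divisibility.
Does 1 divide 9? 9 = 1 x 9, so yes.

By the theorem on linear Diophantine equations, 32s + 33t = 9 has integer solutions if and only if gcd(32, 33) divides 9. Since 1 | 9, solutions exist.

Yes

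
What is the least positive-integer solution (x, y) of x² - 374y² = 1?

We seek the smallest positive integers (x, y) with x² - 374y² = 1, i.e., x² = 374y² + 1.
Try successive y values:
y = 1: x² = 374·1² + 1 = 375, not a perfect square
y = 2: x² = 374·2² + 1 = 1497, not a perfect square
y = 3: x² = 374·3² + 1 = 3367, not a perfect square
... continuing the search (or via continued fractions) ...
y = 174: x² = 374·174² + 1 = 11323225, x = 3365 ✓

Verify: 3365² - 374·174² = 11323225 - 11323224 = 1 ✓

x = 3365, y = 174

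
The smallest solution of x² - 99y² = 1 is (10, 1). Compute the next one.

Solutions to x² - Dy² = 1 are generated by powers of (x₀ + y₀√D).
The next solution satisfies x₁ + y₁√99 = (x₀ + y₀√99)², giving:
x₁ = x₀² + 99y₀² = 10² + 99·1² = 100 + 99 = 199
y₁ = 2x₀y₀ = 2·10·1 = 20

Verify: 199² - 99·20² = 39601 - 39600 = 1 ✓

x = 199, y = 20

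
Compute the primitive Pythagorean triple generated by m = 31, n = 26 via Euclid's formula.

a = m² - n² = 961 - 676 = 285
b = 2mn = 2·31·26 = 1612
c = m² + n² = 961 + 676 = 1637
Verify: 285² + 1612² = 81225 + 2598544 = 2679769 = 1637² ✓

(285, 1612, 1637)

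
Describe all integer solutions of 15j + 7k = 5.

Step 1: Compute gcd(15, 7) = 1.
Since 1 divides 5, solutions exist.

Step 2: Find a particular solution using extended Euclidean algorithm.
We get j₀ = 5, k₀ = -10.
Check: 15*5 + 7*-10 = 5 = 5 ✓

Step 3: Write the general solution.
j = 5 + (7/1)t = 5 + 7t
k = -10 - (15/1)t = -10 - 15t
for any integer t.

j = 5 + 7t, k = -10 - 15t for integer t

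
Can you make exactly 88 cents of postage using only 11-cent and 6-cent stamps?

We need non-negative x, y with 11x + 6y = 88.
gcd(11, 6) = 1 divides 88, so integer solutions exist.
Search for a non-negative one: x = 2 gives 6y = 88 - 22 = 66, so y = 11.
Check: 11·2 + 6·11 = 88 ✓

Yes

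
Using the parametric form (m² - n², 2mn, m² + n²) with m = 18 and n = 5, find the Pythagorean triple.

a = m² - n² = 324 - 25 = 299
b = 2mn = 2·18·5 = 180
c = m² + n² = 324 + 25 = 349
Verify: 299² + 180² = 89401 + 32400 = 121801 = 349² ✓

(299, 180, 349)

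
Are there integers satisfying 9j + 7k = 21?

Step 1: Compute gcd(9, 7).
gcd(9, 7) = 1

Step 2: Check divisibility.
Does 1 divide 21? 21 = 1 x 21, so yes.

By the theorem on linear Diophantine equations, 9j + 7k = 21 has integer solutions if and only if gcd(9, 7) divides 21. Since 1 | 21, solutions exist.

Yes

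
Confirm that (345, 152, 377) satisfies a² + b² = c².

Compute a² + b² = 345² + 152² = 119025 + 23104 = 142129
Compute c² = 377² = 142129
Since 142129 = 142129, confirmed.

Yes, it is a Pythagorean triple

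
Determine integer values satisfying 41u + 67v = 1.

Step 1: Check solvability.
gcd(41, 67) = 1
Since 1 divides 1, solutions exist.

Step 2: Apply extended Euclidean algorithm to find gcd.
We find integers such that 41*x0 + 67*y0 = 1

Step 3: Scale the particular solution.
Multiply by 1/1 = 1:
u = 18, v = -11

Step 4: Verify.
41*(18) + 67*(-11) = 1 = 1 ✓

u = 18, v = -11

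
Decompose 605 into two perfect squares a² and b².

We need to find integers a, b > 0 such that a² + b² = 605.
Trying a = 11: b² = 605 - 11² = 605 - 121 = 484
b = 22
Check: 11² + 22² = 121 + 484 = 605 ✓

605 = 11² + 22²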